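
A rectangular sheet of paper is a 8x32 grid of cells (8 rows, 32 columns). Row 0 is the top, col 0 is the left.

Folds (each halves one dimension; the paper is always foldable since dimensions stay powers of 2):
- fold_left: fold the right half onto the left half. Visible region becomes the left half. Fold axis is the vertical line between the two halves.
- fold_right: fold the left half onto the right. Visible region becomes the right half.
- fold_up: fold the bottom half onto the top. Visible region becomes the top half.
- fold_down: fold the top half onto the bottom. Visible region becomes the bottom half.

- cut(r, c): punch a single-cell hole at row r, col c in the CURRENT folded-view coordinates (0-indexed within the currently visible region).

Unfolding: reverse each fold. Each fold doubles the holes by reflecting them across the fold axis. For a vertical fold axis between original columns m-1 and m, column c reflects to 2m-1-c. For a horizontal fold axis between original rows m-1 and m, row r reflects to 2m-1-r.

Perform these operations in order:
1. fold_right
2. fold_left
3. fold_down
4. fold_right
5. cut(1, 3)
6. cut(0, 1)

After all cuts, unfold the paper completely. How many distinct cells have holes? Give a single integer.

Answer: 32

Derivation:
Op 1 fold_right: fold axis v@16; visible region now rows[0,8) x cols[16,32) = 8x16
Op 2 fold_left: fold axis v@24; visible region now rows[0,8) x cols[16,24) = 8x8
Op 3 fold_down: fold axis h@4; visible region now rows[4,8) x cols[16,24) = 4x8
Op 4 fold_right: fold axis v@20; visible region now rows[4,8) x cols[20,24) = 4x4
Op 5 cut(1, 3): punch at orig (5,23); cuts so far [(5, 23)]; region rows[4,8) x cols[20,24) = 4x4
Op 6 cut(0, 1): punch at orig (4,21); cuts so far [(4, 21), (5, 23)]; region rows[4,8) x cols[20,24) = 4x4
Unfold 1 (reflect across v@20): 4 holes -> [(4, 18), (4, 21), (5, 16), (5, 23)]
Unfold 2 (reflect across h@4): 8 holes -> [(2, 16), (2, 23), (3, 18), (3, 21), (4, 18), (4, 21), (5, 16), (5, 23)]
Unfold 3 (reflect across v@24): 16 holes -> [(2, 16), (2, 23), (2, 24), (2, 31), (3, 18), (3, 21), (3, 26), (3, 29), (4, 18), (4, 21), (4, 26), (4, 29), (5, 16), (5, 23), (5, 24), (5, 31)]
Unfold 4 (reflect across v@16): 32 holes -> [(2, 0), (2, 7), (2, 8), (2, 15), (2, 16), (2, 23), (2, 24), (2, 31), (3, 2), (3, 5), (3, 10), (3, 13), (3, 18), (3, 21), (3, 26), (3, 29), (4, 2), (4, 5), (4, 10), (4, 13), (4, 18), (4, 21), (4, 26), (4, 29), (5, 0), (5, 7), (5, 8), (5, 15), (5, 16), (5, 23), (5, 24), (5, 31)]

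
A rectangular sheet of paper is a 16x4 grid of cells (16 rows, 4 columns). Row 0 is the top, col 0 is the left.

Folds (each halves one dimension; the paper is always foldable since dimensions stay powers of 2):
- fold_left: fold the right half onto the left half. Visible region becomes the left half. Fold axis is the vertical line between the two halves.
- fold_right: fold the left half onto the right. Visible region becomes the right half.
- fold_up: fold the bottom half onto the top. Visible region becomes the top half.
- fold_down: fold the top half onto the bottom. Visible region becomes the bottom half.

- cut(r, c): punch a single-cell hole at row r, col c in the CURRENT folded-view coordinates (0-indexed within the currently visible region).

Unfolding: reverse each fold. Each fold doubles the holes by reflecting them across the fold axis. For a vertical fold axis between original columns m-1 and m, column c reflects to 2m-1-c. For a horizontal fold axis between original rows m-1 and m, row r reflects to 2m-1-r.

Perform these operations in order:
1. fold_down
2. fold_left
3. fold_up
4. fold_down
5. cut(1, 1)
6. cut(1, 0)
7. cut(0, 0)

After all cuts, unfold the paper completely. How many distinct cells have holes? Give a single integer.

Answer: 48

Derivation:
Op 1 fold_down: fold axis h@8; visible region now rows[8,16) x cols[0,4) = 8x4
Op 2 fold_left: fold axis v@2; visible region now rows[8,16) x cols[0,2) = 8x2
Op 3 fold_up: fold axis h@12; visible region now rows[8,12) x cols[0,2) = 4x2
Op 4 fold_down: fold axis h@10; visible region now rows[10,12) x cols[0,2) = 2x2
Op 5 cut(1, 1): punch at orig (11,1); cuts so far [(11, 1)]; region rows[10,12) x cols[0,2) = 2x2
Op 6 cut(1, 0): punch at orig (11,0); cuts so far [(11, 0), (11, 1)]; region rows[10,12) x cols[0,2) = 2x2
Op 7 cut(0, 0): punch at orig (10,0); cuts so far [(10, 0), (11, 0), (11, 1)]; region rows[10,12) x cols[0,2) = 2x2
Unfold 1 (reflect across h@10): 6 holes -> [(8, 0), (8, 1), (9, 0), (10, 0), (11, 0), (11, 1)]
Unfold 2 (reflect across h@12): 12 holes -> [(8, 0), (8, 1), (9, 0), (10, 0), (11, 0), (11, 1), (12, 0), (12, 1), (13, 0), (14, 0), (15, 0), (15, 1)]
Unfold 3 (reflect across v@2): 24 holes -> [(8, 0), (8, 1), (8, 2), (8, 3), (9, 0), (9, 3), (10, 0), (10, 3), (11, 0), (11, 1), (11, 2), (11, 3), (12, 0), (12, 1), (12, 2), (12, 3), (13, 0), (13, 3), (14, 0), (14, 3), (15, 0), (15, 1), (15, 2), (15, 3)]
Unfold 4 (reflect across h@8): 48 holes -> [(0, 0), (0, 1), (0, 2), (0, 3), (1, 0), (1, 3), (2, 0), (2, 3), (3, 0), (3, 1), (3, 2), (3, 3), (4, 0), (4, 1), (4, 2), (4, 3), (5, 0), (5, 3), (6, 0), (6, 3), (7, 0), (7, 1), (7, 2), (7, 3), (8, 0), (8, 1), (8, 2), (8, 3), (9, 0), (9, 3), (10, 0), (10, 3), (11, 0), (11, 1), (11, 2), (11, 3), (12, 0), (12, 1), (12, 2), (12, 3), (13, 0), (13, 3), (14, 0), (14, 3), (15, 0), (15, 1), (15, 2), (15, 3)]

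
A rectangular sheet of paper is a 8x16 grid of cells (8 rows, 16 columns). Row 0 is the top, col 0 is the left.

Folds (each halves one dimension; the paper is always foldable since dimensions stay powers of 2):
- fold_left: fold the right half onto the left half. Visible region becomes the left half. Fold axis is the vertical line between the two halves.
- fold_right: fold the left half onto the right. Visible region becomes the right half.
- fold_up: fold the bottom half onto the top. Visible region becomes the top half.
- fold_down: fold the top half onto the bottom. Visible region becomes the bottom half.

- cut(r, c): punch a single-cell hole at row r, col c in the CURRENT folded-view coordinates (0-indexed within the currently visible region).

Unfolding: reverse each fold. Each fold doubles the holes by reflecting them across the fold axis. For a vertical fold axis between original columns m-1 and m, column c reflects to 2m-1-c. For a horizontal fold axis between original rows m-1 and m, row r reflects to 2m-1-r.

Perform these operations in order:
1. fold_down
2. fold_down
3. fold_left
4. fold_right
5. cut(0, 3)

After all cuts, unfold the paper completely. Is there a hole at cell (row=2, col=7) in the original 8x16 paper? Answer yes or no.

Answer: yes

Derivation:
Op 1 fold_down: fold axis h@4; visible region now rows[4,8) x cols[0,16) = 4x16
Op 2 fold_down: fold axis h@6; visible region now rows[6,8) x cols[0,16) = 2x16
Op 3 fold_left: fold axis v@8; visible region now rows[6,8) x cols[0,8) = 2x8
Op 4 fold_right: fold axis v@4; visible region now rows[6,8) x cols[4,8) = 2x4
Op 5 cut(0, 3): punch at orig (6,7); cuts so far [(6, 7)]; region rows[6,8) x cols[4,8) = 2x4
Unfold 1 (reflect across v@4): 2 holes -> [(6, 0), (6, 7)]
Unfold 2 (reflect across v@8): 4 holes -> [(6, 0), (6, 7), (6, 8), (6, 15)]
Unfold 3 (reflect across h@6): 8 holes -> [(5, 0), (5, 7), (5, 8), (5, 15), (6, 0), (6, 7), (6, 8), (6, 15)]
Unfold 4 (reflect across h@4): 16 holes -> [(1, 0), (1, 7), (1, 8), (1, 15), (2, 0), (2, 7), (2, 8), (2, 15), (5, 0), (5, 7), (5, 8), (5, 15), (6, 0), (6, 7), (6, 8), (6, 15)]
Holes: [(1, 0), (1, 7), (1, 8), (1, 15), (2, 0), (2, 7), (2, 8), (2, 15), (5, 0), (5, 7), (5, 8), (5, 15), (6, 0), (6, 7), (6, 8), (6, 15)]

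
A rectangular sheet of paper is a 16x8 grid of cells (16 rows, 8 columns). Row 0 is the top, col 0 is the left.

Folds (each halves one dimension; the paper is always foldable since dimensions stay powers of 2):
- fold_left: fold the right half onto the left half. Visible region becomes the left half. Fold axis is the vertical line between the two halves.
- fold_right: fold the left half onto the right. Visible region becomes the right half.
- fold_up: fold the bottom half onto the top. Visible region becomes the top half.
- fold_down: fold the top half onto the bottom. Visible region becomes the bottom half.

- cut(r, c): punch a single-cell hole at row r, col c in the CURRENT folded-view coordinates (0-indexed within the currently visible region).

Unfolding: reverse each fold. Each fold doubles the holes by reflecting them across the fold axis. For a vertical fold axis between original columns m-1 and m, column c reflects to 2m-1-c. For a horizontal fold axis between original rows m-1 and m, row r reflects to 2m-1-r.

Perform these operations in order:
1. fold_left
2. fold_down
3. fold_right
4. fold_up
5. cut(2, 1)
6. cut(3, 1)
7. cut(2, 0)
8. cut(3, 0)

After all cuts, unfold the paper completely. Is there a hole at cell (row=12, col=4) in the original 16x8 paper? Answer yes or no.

Op 1 fold_left: fold axis v@4; visible region now rows[0,16) x cols[0,4) = 16x4
Op 2 fold_down: fold axis h@8; visible region now rows[8,16) x cols[0,4) = 8x4
Op 3 fold_right: fold axis v@2; visible region now rows[8,16) x cols[2,4) = 8x2
Op 4 fold_up: fold axis h@12; visible region now rows[8,12) x cols[2,4) = 4x2
Op 5 cut(2, 1): punch at orig (10,3); cuts so far [(10, 3)]; region rows[8,12) x cols[2,4) = 4x2
Op 6 cut(3, 1): punch at orig (11,3); cuts so far [(10, 3), (11, 3)]; region rows[8,12) x cols[2,4) = 4x2
Op 7 cut(2, 0): punch at orig (10,2); cuts so far [(10, 2), (10, 3), (11, 3)]; region rows[8,12) x cols[2,4) = 4x2
Op 8 cut(3, 0): punch at orig (11,2); cuts so far [(10, 2), (10, 3), (11, 2), (11, 3)]; region rows[8,12) x cols[2,4) = 4x2
Unfold 1 (reflect across h@12): 8 holes -> [(10, 2), (10, 3), (11, 2), (11, 3), (12, 2), (12, 3), (13, 2), (13, 3)]
Unfold 2 (reflect across v@2): 16 holes -> [(10, 0), (10, 1), (10, 2), (10, 3), (11, 0), (11, 1), (11, 2), (11, 3), (12, 0), (12, 1), (12, 2), (12, 3), (13, 0), (13, 1), (13, 2), (13, 3)]
Unfold 3 (reflect across h@8): 32 holes -> [(2, 0), (2, 1), (2, 2), (2, 3), (3, 0), (3, 1), (3, 2), (3, 3), (4, 0), (4, 1), (4, 2), (4, 3), (5, 0), (5, 1), (5, 2), (5, 3), (10, 0), (10, 1), (10, 2), (10, 3), (11, 0), (11, 1), (11, 2), (11, 3), (12, 0), (12, 1), (12, 2), (12, 3), (13, 0), (13, 1), (13, 2), (13, 3)]
Unfold 4 (reflect across v@4): 64 holes -> [(2, 0), (2, 1), (2, 2), (2, 3), (2, 4), (2, 5), (2, 6), (2, 7), (3, 0), (3, 1), (3, 2), (3, 3), (3, 4), (3, 5), (3, 6), (3, 7), (4, 0), (4, 1), (4, 2), (4, 3), (4, 4), (4, 5), (4, 6), (4, 7), (5, 0), (5, 1), (5, 2), (5, 3), (5, 4), (5, 5), (5, 6), (5, 7), (10, 0), (10, 1), (10, 2), (10, 3), (10, 4), (10, 5), (10, 6), (10, 7), (11, 0), (11, 1), (11, 2), (11, 3), (11, 4), (11, 5), (11, 6), (11, 7), (12, 0), (12, 1), (12, 2), (12, 3), (12, 4), (12, 5), (12, 6), (12, 7), (13, 0), (13, 1), (13, 2), (13, 3), (13, 4), (13, 5), (13, 6), (13, 7)]
Holes: [(2, 0), (2, 1), (2, 2), (2, 3), (2, 4), (2, 5), (2, 6), (2, 7), (3, 0), (3, 1), (3, 2), (3, 3), (3, 4), (3, 5), (3, 6), (3, 7), (4, 0), (4, 1), (4, 2), (4, 3), (4, 4), (4, 5), (4, 6), (4, 7), (5, 0), (5, 1), (5, 2), (5, 3), (5, 4), (5, 5), (5, 6), (5, 7), (10, 0), (10, 1), (10, 2), (10, 3), (10, 4), (10, 5), (10, 6), (10, 7), (11, 0), (11, 1), (11, 2), (11, 3), (11, 4), (11, 5), (11, 6), (11, 7), (12, 0), (12, 1), (12, 2), (12, 3), (12, 4), (12, 5), (12, 6), (12, 7), (13, 0), (13, 1), (13, 2), (13, 3), (13, 4), (13, 5), (13, 6), (13, 7)]

Answer: yes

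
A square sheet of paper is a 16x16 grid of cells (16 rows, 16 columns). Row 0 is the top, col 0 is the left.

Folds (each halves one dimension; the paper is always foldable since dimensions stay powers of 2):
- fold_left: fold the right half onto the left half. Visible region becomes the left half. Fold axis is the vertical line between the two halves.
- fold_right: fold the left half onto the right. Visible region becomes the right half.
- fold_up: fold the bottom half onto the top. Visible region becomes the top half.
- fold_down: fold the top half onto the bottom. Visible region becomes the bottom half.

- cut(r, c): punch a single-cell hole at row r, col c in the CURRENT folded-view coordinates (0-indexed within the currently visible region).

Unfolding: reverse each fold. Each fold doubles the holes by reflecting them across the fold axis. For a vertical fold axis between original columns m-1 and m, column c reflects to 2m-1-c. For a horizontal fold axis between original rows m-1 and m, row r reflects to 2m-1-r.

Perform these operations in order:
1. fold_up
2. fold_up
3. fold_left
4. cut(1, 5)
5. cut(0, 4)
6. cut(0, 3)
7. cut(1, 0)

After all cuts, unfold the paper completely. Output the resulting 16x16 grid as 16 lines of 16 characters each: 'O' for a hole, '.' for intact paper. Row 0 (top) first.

Op 1 fold_up: fold axis h@8; visible region now rows[0,8) x cols[0,16) = 8x16
Op 2 fold_up: fold axis h@4; visible region now rows[0,4) x cols[0,16) = 4x16
Op 3 fold_left: fold axis v@8; visible region now rows[0,4) x cols[0,8) = 4x8
Op 4 cut(1, 5): punch at orig (1,5); cuts so far [(1, 5)]; region rows[0,4) x cols[0,8) = 4x8
Op 5 cut(0, 4): punch at orig (0,4); cuts so far [(0, 4), (1, 5)]; region rows[0,4) x cols[0,8) = 4x8
Op 6 cut(0, 3): punch at orig (0,3); cuts so far [(0, 3), (0, 4), (1, 5)]; region rows[0,4) x cols[0,8) = 4x8
Op 7 cut(1, 0): punch at orig (1,0); cuts so far [(0, 3), (0, 4), (1, 0), (1, 5)]; region rows[0,4) x cols[0,8) = 4x8
Unfold 1 (reflect across v@8): 8 holes -> [(0, 3), (0, 4), (0, 11), (0, 12), (1, 0), (1, 5), (1, 10), (1, 15)]
Unfold 2 (reflect across h@4): 16 holes -> [(0, 3), (0, 4), (0, 11), (0, 12), (1, 0), (1, 5), (1, 10), (1, 15), (6, 0), (6, 5), (6, 10), (6, 15), (7, 3), (7, 4), (7, 11), (7, 12)]
Unfold 3 (reflect across h@8): 32 holes -> [(0, 3), (0, 4), (0, 11), (0, 12), (1, 0), (1, 5), (1, 10), (1, 15), (6, 0), (6, 5), (6, 10), (6, 15), (7, 3), (7, 4), (7, 11), (7, 12), (8, 3), (8, 4), (8, 11), (8, 12), (9, 0), (9, 5), (9, 10), (9, 15), (14, 0), (14, 5), (14, 10), (14, 15), (15, 3), (15, 4), (15, 11), (15, 12)]

Answer: ...OO......OO...
O....O....O....O
................
................
................
................
O....O....O....O
...OO......OO...
...OO......OO...
O....O....O....O
................
................
................
................
O....O....O....O
...OO......OO...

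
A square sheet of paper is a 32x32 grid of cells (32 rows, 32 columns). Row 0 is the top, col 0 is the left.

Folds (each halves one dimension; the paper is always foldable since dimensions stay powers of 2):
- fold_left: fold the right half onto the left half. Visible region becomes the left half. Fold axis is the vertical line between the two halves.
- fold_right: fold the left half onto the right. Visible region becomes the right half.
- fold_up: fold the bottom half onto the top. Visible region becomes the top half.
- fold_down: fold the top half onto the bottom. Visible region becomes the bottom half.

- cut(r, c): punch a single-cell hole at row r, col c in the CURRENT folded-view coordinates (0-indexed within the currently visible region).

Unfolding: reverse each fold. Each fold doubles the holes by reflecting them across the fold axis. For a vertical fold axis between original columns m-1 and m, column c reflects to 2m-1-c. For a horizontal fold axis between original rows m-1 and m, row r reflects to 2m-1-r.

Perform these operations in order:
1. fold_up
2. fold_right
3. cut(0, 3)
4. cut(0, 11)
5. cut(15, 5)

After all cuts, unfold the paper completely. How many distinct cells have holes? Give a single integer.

Op 1 fold_up: fold axis h@16; visible region now rows[0,16) x cols[0,32) = 16x32
Op 2 fold_right: fold axis v@16; visible region now rows[0,16) x cols[16,32) = 16x16
Op 3 cut(0, 3): punch at orig (0,19); cuts so far [(0, 19)]; region rows[0,16) x cols[16,32) = 16x16
Op 4 cut(0, 11): punch at orig (0,27); cuts so far [(0, 19), (0, 27)]; region rows[0,16) x cols[16,32) = 16x16
Op 5 cut(15, 5): punch at orig (15,21); cuts so far [(0, 19), (0, 27), (15, 21)]; region rows[0,16) x cols[16,32) = 16x16
Unfold 1 (reflect across v@16): 6 holes -> [(0, 4), (0, 12), (0, 19), (0, 27), (15, 10), (15, 21)]
Unfold 2 (reflect across h@16): 12 holes -> [(0, 4), (0, 12), (0, 19), (0, 27), (15, 10), (15, 21), (16, 10), (16, 21), (31, 4), (31, 12), (31, 19), (31, 27)]

Answer: 12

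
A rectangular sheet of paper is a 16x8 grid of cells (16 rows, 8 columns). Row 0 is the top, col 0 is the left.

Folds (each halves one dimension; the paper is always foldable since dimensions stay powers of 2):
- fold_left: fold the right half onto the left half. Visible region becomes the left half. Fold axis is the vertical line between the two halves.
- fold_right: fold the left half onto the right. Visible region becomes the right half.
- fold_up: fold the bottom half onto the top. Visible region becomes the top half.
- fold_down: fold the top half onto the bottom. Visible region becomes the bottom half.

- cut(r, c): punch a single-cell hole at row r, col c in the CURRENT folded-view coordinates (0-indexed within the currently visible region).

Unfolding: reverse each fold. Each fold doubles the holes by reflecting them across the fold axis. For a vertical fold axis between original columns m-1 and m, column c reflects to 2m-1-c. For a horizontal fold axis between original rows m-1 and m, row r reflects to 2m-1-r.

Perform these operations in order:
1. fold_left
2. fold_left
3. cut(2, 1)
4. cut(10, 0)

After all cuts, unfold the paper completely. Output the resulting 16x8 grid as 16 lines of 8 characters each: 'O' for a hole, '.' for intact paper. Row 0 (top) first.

Op 1 fold_left: fold axis v@4; visible region now rows[0,16) x cols[0,4) = 16x4
Op 2 fold_left: fold axis v@2; visible region now rows[0,16) x cols[0,2) = 16x2
Op 3 cut(2, 1): punch at orig (2,1); cuts so far [(2, 1)]; region rows[0,16) x cols[0,2) = 16x2
Op 4 cut(10, 0): punch at orig (10,0); cuts so far [(2, 1), (10, 0)]; region rows[0,16) x cols[0,2) = 16x2
Unfold 1 (reflect across v@2): 4 holes -> [(2, 1), (2, 2), (10, 0), (10, 3)]
Unfold 2 (reflect across v@4): 8 holes -> [(2, 1), (2, 2), (2, 5), (2, 6), (10, 0), (10, 3), (10, 4), (10, 7)]

Answer: ........
........
.OO..OO.
........
........
........
........
........
........
........
O..OO..O
........
........
........
........
........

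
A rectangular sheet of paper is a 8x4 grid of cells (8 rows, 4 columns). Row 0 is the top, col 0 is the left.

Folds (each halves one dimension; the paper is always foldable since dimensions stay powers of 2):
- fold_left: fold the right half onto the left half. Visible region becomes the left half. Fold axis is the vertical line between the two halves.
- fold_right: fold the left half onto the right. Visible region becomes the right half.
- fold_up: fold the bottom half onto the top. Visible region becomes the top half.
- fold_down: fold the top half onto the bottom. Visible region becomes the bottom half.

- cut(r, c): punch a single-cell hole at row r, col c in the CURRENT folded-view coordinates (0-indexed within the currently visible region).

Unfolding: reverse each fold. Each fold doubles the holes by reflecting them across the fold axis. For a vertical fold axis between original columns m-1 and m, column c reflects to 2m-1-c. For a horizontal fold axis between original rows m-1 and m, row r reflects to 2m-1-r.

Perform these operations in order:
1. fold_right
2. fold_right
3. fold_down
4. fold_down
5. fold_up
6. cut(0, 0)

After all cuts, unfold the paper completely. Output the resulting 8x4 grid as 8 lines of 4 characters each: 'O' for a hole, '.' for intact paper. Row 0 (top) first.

Op 1 fold_right: fold axis v@2; visible region now rows[0,8) x cols[2,4) = 8x2
Op 2 fold_right: fold axis v@3; visible region now rows[0,8) x cols[3,4) = 8x1
Op 3 fold_down: fold axis h@4; visible region now rows[4,8) x cols[3,4) = 4x1
Op 4 fold_down: fold axis h@6; visible region now rows[6,8) x cols[3,4) = 2x1
Op 5 fold_up: fold axis h@7; visible region now rows[6,7) x cols[3,4) = 1x1
Op 6 cut(0, 0): punch at orig (6,3); cuts so far [(6, 3)]; region rows[6,7) x cols[3,4) = 1x1
Unfold 1 (reflect across h@7): 2 holes -> [(6, 3), (7, 3)]
Unfold 2 (reflect across h@6): 4 holes -> [(4, 3), (5, 3), (6, 3), (7, 3)]
Unfold 3 (reflect across h@4): 8 holes -> [(0, 3), (1, 3), (2, 3), (3, 3), (4, 3), (5, 3), (6, 3), (7, 3)]
Unfold 4 (reflect across v@3): 16 holes -> [(0, 2), (0, 3), (1, 2), (1, 3), (2, 2), (2, 3), (3, 2), (3, 3), (4, 2), (4, 3), (5, 2), (5, 3), (6, 2), (6, 3), (7, 2), (7, 3)]
Unfold 5 (reflect across v@2): 32 holes -> [(0, 0), (0, 1), (0, 2), (0, 3), (1, 0), (1, 1), (1, 2), (1, 3), (2, 0), (2, 1), (2, 2), (2, 3), (3, 0), (3, 1), (3, 2), (3, 3), (4, 0), (4, 1), (4, 2), (4, 3), (5, 0), (5, 1), (5, 2), (5, 3), (6, 0), (6, 1), (6, 2), (6, 3), (7, 0), (7, 1), (7, 2), (7, 3)]

Answer: OOOO
OOOO
OOOO
OOOO
OOOO
OOOO
OOOO
OOOO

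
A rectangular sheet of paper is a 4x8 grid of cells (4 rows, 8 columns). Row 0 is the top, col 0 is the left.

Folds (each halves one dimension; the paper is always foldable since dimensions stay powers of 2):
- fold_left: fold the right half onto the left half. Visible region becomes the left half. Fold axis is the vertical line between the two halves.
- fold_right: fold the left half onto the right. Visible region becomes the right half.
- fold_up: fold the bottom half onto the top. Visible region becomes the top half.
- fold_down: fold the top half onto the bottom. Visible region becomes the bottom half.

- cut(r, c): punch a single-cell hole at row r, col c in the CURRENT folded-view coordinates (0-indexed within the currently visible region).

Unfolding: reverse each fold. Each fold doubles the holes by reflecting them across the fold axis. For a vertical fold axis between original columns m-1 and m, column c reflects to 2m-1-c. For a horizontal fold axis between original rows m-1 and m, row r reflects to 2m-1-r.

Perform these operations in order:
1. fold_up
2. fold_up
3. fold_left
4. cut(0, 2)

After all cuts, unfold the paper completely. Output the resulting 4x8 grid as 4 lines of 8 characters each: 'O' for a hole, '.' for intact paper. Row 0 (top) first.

Op 1 fold_up: fold axis h@2; visible region now rows[0,2) x cols[0,8) = 2x8
Op 2 fold_up: fold axis h@1; visible region now rows[0,1) x cols[0,8) = 1x8
Op 3 fold_left: fold axis v@4; visible region now rows[0,1) x cols[0,4) = 1x4
Op 4 cut(0, 2): punch at orig (0,2); cuts so far [(0, 2)]; region rows[0,1) x cols[0,4) = 1x4
Unfold 1 (reflect across v@4): 2 holes -> [(0, 2), (0, 5)]
Unfold 2 (reflect across h@1): 4 holes -> [(0, 2), (0, 5), (1, 2), (1, 5)]
Unfold 3 (reflect across h@2): 8 holes -> [(0, 2), (0, 5), (1, 2), (1, 5), (2, 2), (2, 5), (3, 2), (3, 5)]

Answer: ..O..O..
..O..O..
..O..O..
..O..O..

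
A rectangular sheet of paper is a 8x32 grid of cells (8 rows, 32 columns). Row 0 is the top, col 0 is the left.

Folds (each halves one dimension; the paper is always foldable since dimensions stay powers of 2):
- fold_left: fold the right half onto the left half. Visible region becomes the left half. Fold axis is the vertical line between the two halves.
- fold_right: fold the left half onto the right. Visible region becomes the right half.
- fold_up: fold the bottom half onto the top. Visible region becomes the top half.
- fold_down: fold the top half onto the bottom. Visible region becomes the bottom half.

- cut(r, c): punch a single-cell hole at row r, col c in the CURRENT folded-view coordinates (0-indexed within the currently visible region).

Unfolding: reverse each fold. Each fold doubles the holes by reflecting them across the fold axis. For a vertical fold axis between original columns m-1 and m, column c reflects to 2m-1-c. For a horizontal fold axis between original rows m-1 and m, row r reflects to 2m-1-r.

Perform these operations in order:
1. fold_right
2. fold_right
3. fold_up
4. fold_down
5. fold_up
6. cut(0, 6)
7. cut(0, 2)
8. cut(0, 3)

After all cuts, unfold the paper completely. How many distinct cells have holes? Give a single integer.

Answer: 96

Derivation:
Op 1 fold_right: fold axis v@16; visible region now rows[0,8) x cols[16,32) = 8x16
Op 2 fold_right: fold axis v@24; visible region now rows[0,8) x cols[24,32) = 8x8
Op 3 fold_up: fold axis h@4; visible region now rows[0,4) x cols[24,32) = 4x8
Op 4 fold_down: fold axis h@2; visible region now rows[2,4) x cols[24,32) = 2x8
Op 5 fold_up: fold axis h@3; visible region now rows[2,3) x cols[24,32) = 1x8
Op 6 cut(0, 6): punch at orig (2,30); cuts so far [(2, 30)]; region rows[2,3) x cols[24,32) = 1x8
Op 7 cut(0, 2): punch at orig (2,26); cuts so far [(2, 26), (2, 30)]; region rows[2,3) x cols[24,32) = 1x8
Op 8 cut(0, 3): punch at orig (2,27); cuts so far [(2, 26), (2, 27), (2, 30)]; region rows[2,3) x cols[24,32) = 1x8
Unfold 1 (reflect across h@3): 6 holes -> [(2, 26), (2, 27), (2, 30), (3, 26), (3, 27), (3, 30)]
Unfold 2 (reflect across h@2): 12 holes -> [(0, 26), (0, 27), (0, 30), (1, 26), (1, 27), (1, 30), (2, 26), (2, 27), (2, 30), (3, 26), (3, 27), (3, 30)]
Unfold 3 (reflect across h@4): 24 holes -> [(0, 26), (0, 27), (0, 30), (1, 26), (1, 27), (1, 30), (2, 26), (2, 27), (2, 30), (3, 26), (3, 27), (3, 30), (4, 26), (4, 27), (4, 30), (5, 26), (5, 27), (5, 30), (6, 26), (6, 27), (6, 30), (7, 26), (7, 27), (7, 30)]
Unfold 4 (reflect across v@24): 48 holes -> [(0, 17), (0, 20), (0, 21), (0, 26), (0, 27), (0, 30), (1, 17), (1, 20), (1, 21), (1, 26), (1, 27), (1, 30), (2, 17), (2, 20), (2, 21), (2, 26), (2, 27), (2, 30), (3, 17), (3, 20), (3, 21), (3, 26), (3, 27), (3, 30), (4, 17), (4, 20), (4, 21), (4, 26), (4, 27), (4, 30), (5, 17), (5, 20), (5, 21), (5, 26), (5, 27), (5, 30), (6, 17), (6, 20), (6, 21), (6, 26), (6, 27), (6, 30), (7, 17), (7, 20), (7, 21), (7, 26), (7, 27), (7, 30)]
Unfold 5 (reflect across v@16): 96 holes -> [(0, 1), (0, 4), (0, 5), (0, 10), (0, 11), (0, 14), (0, 17), (0, 20), (0, 21), (0, 26), (0, 27), (0, 30), (1, 1), (1, 4), (1, 5), (1, 10), (1, 11), (1, 14), (1, 17), (1, 20), (1, 21), (1, 26), (1, 27), (1, 30), (2, 1), (2, 4), (2, 5), (2, 10), (2, 11), (2, 14), (2, 17), (2, 20), (2, 21), (2, 26), (2, 27), (2, 30), (3, 1), (3, 4), (3, 5), (3, 10), (3, 11), (3, 14), (3, 17), (3, 20), (3, 21), (3, 26), (3, 27), (3, 30), (4, 1), (4, 4), (4, 5), (4, 10), (4, 11), (4, 14), (4, 17), (4, 20), (4, 21), (4, 26), (4, 27), (4, 30), (5, 1), (5, 4), (5, 5), (5, 10), (5, 11), (5, 14), (5, 17), (5, 20), (5, 21), (5, 26), (5, 27), (5, 30), (6, 1), (6, 4), (6, 5), (6, 10), (6, 11), (6, 14), (6, 17), (6, 20), (6, 21), (6, 26), (6, 27), (6, 30), (7, 1), (7, 4), (7, 5), (7, 10), (7, 11), (7, 14), (7, 17), (7, 20), (7, 21), (7, 26), (7, 27), (7, 30)]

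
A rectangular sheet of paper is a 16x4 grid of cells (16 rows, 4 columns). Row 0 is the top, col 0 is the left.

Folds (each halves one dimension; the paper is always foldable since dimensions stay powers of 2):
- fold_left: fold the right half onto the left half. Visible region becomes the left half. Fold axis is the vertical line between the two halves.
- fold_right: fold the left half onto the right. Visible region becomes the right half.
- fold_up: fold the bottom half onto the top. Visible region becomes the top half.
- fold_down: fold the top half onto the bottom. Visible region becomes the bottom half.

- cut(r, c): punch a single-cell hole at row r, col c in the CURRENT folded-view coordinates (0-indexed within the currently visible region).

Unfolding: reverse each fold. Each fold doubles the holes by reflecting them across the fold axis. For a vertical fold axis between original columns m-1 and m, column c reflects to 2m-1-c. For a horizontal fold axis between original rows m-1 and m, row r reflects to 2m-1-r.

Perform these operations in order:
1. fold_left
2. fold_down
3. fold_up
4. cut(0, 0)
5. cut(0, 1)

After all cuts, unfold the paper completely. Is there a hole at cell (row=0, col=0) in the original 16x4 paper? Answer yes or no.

Answer: yes

Derivation:
Op 1 fold_left: fold axis v@2; visible region now rows[0,16) x cols[0,2) = 16x2
Op 2 fold_down: fold axis h@8; visible region now rows[8,16) x cols[0,2) = 8x2
Op 3 fold_up: fold axis h@12; visible region now rows[8,12) x cols[0,2) = 4x2
Op 4 cut(0, 0): punch at orig (8,0); cuts so far [(8, 0)]; region rows[8,12) x cols[0,2) = 4x2
Op 5 cut(0, 1): punch at orig (8,1); cuts so far [(8, 0), (8, 1)]; region rows[8,12) x cols[0,2) = 4x2
Unfold 1 (reflect across h@12): 4 holes -> [(8, 0), (8, 1), (15, 0), (15, 1)]
Unfold 2 (reflect across h@8): 8 holes -> [(0, 0), (0, 1), (7, 0), (7, 1), (8, 0), (8, 1), (15, 0), (15, 1)]
Unfold 3 (reflect across v@2): 16 holes -> [(0, 0), (0, 1), (0, 2), (0, 3), (7, 0), (7, 1), (7, 2), (7, 3), (8, 0), (8, 1), (8, 2), (8, 3), (15, 0), (15, 1), (15, 2), (15, 3)]
Holes: [(0, 0), (0, 1), (0, 2), (0, 3), (7, 0), (7, 1), (7, 2), (7, 3), (8, 0), (8, 1), (8, 2), (8, 3), (15, 0), (15, 1), (15, 2), (15, 3)]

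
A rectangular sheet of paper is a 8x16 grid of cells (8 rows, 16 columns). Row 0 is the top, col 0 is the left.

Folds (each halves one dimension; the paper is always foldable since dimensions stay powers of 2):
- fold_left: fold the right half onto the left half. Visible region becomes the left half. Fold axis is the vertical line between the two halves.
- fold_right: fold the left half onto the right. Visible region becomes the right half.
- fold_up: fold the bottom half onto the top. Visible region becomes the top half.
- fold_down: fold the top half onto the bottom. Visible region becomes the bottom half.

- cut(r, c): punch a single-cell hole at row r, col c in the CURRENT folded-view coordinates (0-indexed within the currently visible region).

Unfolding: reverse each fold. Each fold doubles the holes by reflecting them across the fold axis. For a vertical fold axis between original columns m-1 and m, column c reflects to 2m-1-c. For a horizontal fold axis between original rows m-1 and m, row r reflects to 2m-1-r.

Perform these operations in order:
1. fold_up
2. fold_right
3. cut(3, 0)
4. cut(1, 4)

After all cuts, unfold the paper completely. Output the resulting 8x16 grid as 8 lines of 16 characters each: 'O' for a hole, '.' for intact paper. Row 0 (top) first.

Answer: ................
...O........O...
................
.......OO.......
.......OO.......
................
...O........O...
................

Derivation:
Op 1 fold_up: fold axis h@4; visible region now rows[0,4) x cols[0,16) = 4x16
Op 2 fold_right: fold axis v@8; visible region now rows[0,4) x cols[8,16) = 4x8
Op 3 cut(3, 0): punch at orig (3,8); cuts so far [(3, 8)]; region rows[0,4) x cols[8,16) = 4x8
Op 4 cut(1, 4): punch at orig (1,12); cuts so far [(1, 12), (3, 8)]; region rows[0,4) x cols[8,16) = 4x8
Unfold 1 (reflect across v@8): 4 holes -> [(1, 3), (1, 12), (3, 7), (3, 8)]
Unfold 2 (reflect across h@4): 8 holes -> [(1, 3), (1, 12), (3, 7), (3, 8), (4, 7), (4, 8), (6, 3), (6, 12)]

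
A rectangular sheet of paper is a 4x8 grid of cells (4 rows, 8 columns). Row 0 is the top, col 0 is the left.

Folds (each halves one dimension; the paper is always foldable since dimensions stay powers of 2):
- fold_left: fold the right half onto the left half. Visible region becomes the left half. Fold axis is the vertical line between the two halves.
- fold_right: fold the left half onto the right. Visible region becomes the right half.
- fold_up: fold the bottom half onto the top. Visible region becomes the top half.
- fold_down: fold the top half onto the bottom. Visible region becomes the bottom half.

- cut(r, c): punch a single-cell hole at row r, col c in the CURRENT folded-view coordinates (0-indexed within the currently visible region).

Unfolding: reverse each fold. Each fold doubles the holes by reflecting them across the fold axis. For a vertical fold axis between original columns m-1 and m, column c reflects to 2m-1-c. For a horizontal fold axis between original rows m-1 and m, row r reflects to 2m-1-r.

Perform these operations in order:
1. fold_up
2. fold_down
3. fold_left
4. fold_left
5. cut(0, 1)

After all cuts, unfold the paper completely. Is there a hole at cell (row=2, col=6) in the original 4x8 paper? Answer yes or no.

Answer: yes

Derivation:
Op 1 fold_up: fold axis h@2; visible region now rows[0,2) x cols[0,8) = 2x8
Op 2 fold_down: fold axis h@1; visible region now rows[1,2) x cols[0,8) = 1x8
Op 3 fold_left: fold axis v@4; visible region now rows[1,2) x cols[0,4) = 1x4
Op 4 fold_left: fold axis v@2; visible region now rows[1,2) x cols[0,2) = 1x2
Op 5 cut(0, 1): punch at orig (1,1); cuts so far [(1, 1)]; region rows[1,2) x cols[0,2) = 1x2
Unfold 1 (reflect across v@2): 2 holes -> [(1, 1), (1, 2)]
Unfold 2 (reflect across v@4): 4 holes -> [(1, 1), (1, 2), (1, 5), (1, 6)]
Unfold 3 (reflect across h@1): 8 holes -> [(0, 1), (0, 2), (0, 5), (0, 6), (1, 1), (1, 2), (1, 5), (1, 6)]
Unfold 4 (reflect across h@2): 16 holes -> [(0, 1), (0, 2), (0, 5), (0, 6), (1, 1), (1, 2), (1, 5), (1, 6), (2, 1), (2, 2), (2, 5), (2, 6), (3, 1), (3, 2), (3, 5), (3, 6)]
Holes: [(0, 1), (0, 2), (0, 5), (0, 6), (1, 1), (1, 2), (1, 5), (1, 6), (2, 1), (2, 2), (2, 5), (2, 6), (3, 1), (3, 2), (3, 5), (3, 6)]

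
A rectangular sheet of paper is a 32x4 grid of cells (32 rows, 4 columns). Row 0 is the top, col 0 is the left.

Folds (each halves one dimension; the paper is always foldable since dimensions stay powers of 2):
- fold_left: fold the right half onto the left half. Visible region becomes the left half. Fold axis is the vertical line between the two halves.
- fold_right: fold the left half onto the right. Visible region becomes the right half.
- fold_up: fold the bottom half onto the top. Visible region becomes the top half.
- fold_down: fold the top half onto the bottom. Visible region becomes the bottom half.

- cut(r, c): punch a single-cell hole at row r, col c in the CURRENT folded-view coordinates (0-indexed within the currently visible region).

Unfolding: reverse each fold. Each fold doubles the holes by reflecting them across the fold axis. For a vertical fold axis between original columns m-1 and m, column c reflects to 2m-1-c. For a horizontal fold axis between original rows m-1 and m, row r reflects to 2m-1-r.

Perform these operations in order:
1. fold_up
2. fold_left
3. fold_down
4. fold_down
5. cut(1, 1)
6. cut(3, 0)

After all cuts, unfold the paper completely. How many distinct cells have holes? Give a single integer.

Op 1 fold_up: fold axis h@16; visible region now rows[0,16) x cols[0,4) = 16x4
Op 2 fold_left: fold axis v@2; visible region now rows[0,16) x cols[0,2) = 16x2
Op 3 fold_down: fold axis h@8; visible region now rows[8,16) x cols[0,2) = 8x2
Op 4 fold_down: fold axis h@12; visible region now rows[12,16) x cols[0,2) = 4x2
Op 5 cut(1, 1): punch at orig (13,1); cuts so far [(13, 1)]; region rows[12,16) x cols[0,2) = 4x2
Op 6 cut(3, 0): punch at orig (15,0); cuts so far [(13, 1), (15, 0)]; region rows[12,16) x cols[0,2) = 4x2
Unfold 1 (reflect across h@12): 4 holes -> [(8, 0), (10, 1), (13, 1), (15, 0)]
Unfold 2 (reflect across h@8): 8 holes -> [(0, 0), (2, 1), (5, 1), (7, 0), (8, 0), (10, 1), (13, 1), (15, 0)]
Unfold 3 (reflect across v@2): 16 holes -> [(0, 0), (0, 3), (2, 1), (2, 2), (5, 1), (5, 2), (7, 0), (7, 3), (8, 0), (8, 3), (10, 1), (10, 2), (13, 1), (13, 2), (15, 0), (15, 3)]
Unfold 4 (reflect across h@16): 32 holes -> [(0, 0), (0, 3), (2, 1), (2, 2), (5, 1), (5, 2), (7, 0), (7, 3), (8, 0), (8, 3), (10, 1), (10, 2), (13, 1), (13, 2), (15, 0), (15, 3), (16, 0), (16, 3), (18, 1), (18, 2), (21, 1), (21, 2), (23, 0), (23, 3), (24, 0), (24, 3), (26, 1), (26, 2), (29, 1), (29, 2), (31, 0), (31, 3)]

Answer: 32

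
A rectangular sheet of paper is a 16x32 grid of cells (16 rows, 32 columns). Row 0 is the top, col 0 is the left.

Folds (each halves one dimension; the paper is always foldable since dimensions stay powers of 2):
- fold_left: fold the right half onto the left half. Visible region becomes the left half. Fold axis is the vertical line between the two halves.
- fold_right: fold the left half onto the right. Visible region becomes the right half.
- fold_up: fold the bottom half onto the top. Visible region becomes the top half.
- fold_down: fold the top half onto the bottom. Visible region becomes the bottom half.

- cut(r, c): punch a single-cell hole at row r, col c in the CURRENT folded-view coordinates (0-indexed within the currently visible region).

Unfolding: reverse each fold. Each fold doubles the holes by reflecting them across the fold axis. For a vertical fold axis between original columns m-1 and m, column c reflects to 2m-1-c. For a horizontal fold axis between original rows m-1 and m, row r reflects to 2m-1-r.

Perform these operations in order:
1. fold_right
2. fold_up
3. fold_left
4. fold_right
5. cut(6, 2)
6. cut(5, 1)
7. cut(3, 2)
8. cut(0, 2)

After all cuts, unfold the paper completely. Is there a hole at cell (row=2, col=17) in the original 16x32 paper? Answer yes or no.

Op 1 fold_right: fold axis v@16; visible region now rows[0,16) x cols[16,32) = 16x16
Op 2 fold_up: fold axis h@8; visible region now rows[0,8) x cols[16,32) = 8x16
Op 3 fold_left: fold axis v@24; visible region now rows[0,8) x cols[16,24) = 8x8
Op 4 fold_right: fold axis v@20; visible region now rows[0,8) x cols[20,24) = 8x4
Op 5 cut(6, 2): punch at orig (6,22); cuts so far [(6, 22)]; region rows[0,8) x cols[20,24) = 8x4
Op 6 cut(5, 1): punch at orig (5,21); cuts so far [(5, 21), (6, 22)]; region rows[0,8) x cols[20,24) = 8x4
Op 7 cut(3, 2): punch at orig (3,22); cuts so far [(3, 22), (5, 21), (6, 22)]; region rows[0,8) x cols[20,24) = 8x4
Op 8 cut(0, 2): punch at orig (0,22); cuts so far [(0, 22), (3, 22), (5, 21), (6, 22)]; region rows[0,8) x cols[20,24) = 8x4
Unfold 1 (reflect across v@20): 8 holes -> [(0, 17), (0, 22), (3, 17), (3, 22), (5, 18), (5, 21), (6, 17), (6, 22)]
Unfold 2 (reflect across v@24): 16 holes -> [(0, 17), (0, 22), (0, 25), (0, 30), (3, 17), (3, 22), (3, 25), (3, 30), (5, 18), (5, 21), (5, 26), (5, 29), (6, 17), (6, 22), (6, 25), (6, 30)]
Unfold 3 (reflect across h@8): 32 holes -> [(0, 17), (0, 22), (0, 25), (0, 30), (3, 17), (3, 22), (3, 25), (3, 30), (5, 18), (5, 21), (5, 26), (5, 29), (6, 17), (6, 22), (6, 25), (6, 30), (9, 17), (9, 22), (9, 25), (9, 30), (10, 18), (10, 21), (10, 26), (10, 29), (12, 17), (12, 22), (12, 25), (12, 30), (15, 17), (15, 22), (15, 25), (15, 30)]
Unfold 4 (reflect across v@16): 64 holes -> [(0, 1), (0, 6), (0, 9), (0, 14), (0, 17), (0, 22), (0, 25), (0, 30), (3, 1), (3, 6), (3, 9), (3, 14), (3, 17), (3, 22), (3, 25), (3, 30), (5, 2), (5, 5), (5, 10), (5, 13), (5, 18), (5, 21), (5, 26), (5, 29), (6, 1), (6, 6), (6, 9), (6, 14), (6, 17), (6, 22), (6, 25), (6, 30), (9, 1), (9, 6), (9, 9), (9, 14), (9, 17), (9, 22), (9, 25), (9, 30), (10, 2), (10, 5), (10, 10), (10, 13), (10, 18), (10, 21), (10, 26), (10, 29), (12, 1), (12, 6), (12, 9), (12, 14), (12, 17), (12, 22), (12, 25), (12, 30), (15, 1), (15, 6), (15, 9), (15, 14), (15, 17), (15, 22), (15, 25), (15, 30)]
Holes: [(0, 1), (0, 6), (0, 9), (0, 14), (0, 17), (0, 22), (0, 25), (0, 30), (3, 1), (3, 6), (3, 9), (3, 14), (3, 17), (3, 22), (3, 25), (3, 30), (5, 2), (5, 5), (5, 10), (5, 13), (5, 18), (5, 21), (5, 26), (5, 29), (6, 1), (6, 6), (6, 9), (6, 14), (6, 17), (6, 22), (6, 25), (6, 30), (9, 1), (9, 6), (9, 9), (9, 14), (9, 17), (9, 22), (9, 25), (9, 30), (10, 2), (10, 5), (10, 10), (10, 13), (10, 18), (10, 21), (10, 26), (10, 29), (12, 1), (12, 6), (12, 9), (12, 14), (12, 17), (12, 22), (12, 25), (12, 30), (15, 1), (15, 6), (15, 9), (15, 14), (15, 17), (15, 22), (15, 25), (15, 30)]

Answer: no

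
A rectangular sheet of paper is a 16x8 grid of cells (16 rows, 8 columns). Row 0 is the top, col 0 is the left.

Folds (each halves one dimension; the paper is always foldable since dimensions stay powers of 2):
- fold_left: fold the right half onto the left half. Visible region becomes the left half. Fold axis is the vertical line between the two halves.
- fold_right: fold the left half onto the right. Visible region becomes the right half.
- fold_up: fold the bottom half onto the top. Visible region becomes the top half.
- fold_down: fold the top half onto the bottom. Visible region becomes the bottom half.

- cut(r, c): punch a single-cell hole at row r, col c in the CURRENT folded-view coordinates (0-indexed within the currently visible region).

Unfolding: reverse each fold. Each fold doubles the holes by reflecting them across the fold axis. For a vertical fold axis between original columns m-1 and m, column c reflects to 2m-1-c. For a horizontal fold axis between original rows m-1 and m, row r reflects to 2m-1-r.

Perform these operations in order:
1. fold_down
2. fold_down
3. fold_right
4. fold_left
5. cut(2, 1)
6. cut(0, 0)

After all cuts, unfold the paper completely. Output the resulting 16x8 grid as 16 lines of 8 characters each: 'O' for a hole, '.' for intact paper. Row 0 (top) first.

Op 1 fold_down: fold axis h@8; visible region now rows[8,16) x cols[0,8) = 8x8
Op 2 fold_down: fold axis h@12; visible region now rows[12,16) x cols[0,8) = 4x8
Op 3 fold_right: fold axis v@4; visible region now rows[12,16) x cols[4,8) = 4x4
Op 4 fold_left: fold axis v@6; visible region now rows[12,16) x cols[4,6) = 4x2
Op 5 cut(2, 1): punch at orig (14,5); cuts so far [(14, 5)]; region rows[12,16) x cols[4,6) = 4x2
Op 6 cut(0, 0): punch at orig (12,4); cuts so far [(12, 4), (14, 5)]; region rows[12,16) x cols[4,6) = 4x2
Unfold 1 (reflect across v@6): 4 holes -> [(12, 4), (12, 7), (14, 5), (14, 6)]
Unfold 2 (reflect across v@4): 8 holes -> [(12, 0), (12, 3), (12, 4), (12, 7), (14, 1), (14, 2), (14, 5), (14, 6)]
Unfold 3 (reflect across h@12): 16 holes -> [(9, 1), (9, 2), (9, 5), (9, 6), (11, 0), (11, 3), (11, 4), (11, 7), (12, 0), (12, 3), (12, 4), (12, 7), (14, 1), (14, 2), (14, 5), (14, 6)]
Unfold 4 (reflect across h@8): 32 holes -> [(1, 1), (1, 2), (1, 5), (1, 6), (3, 0), (3, 3), (3, 4), (3, 7), (4, 0), (4, 3), (4, 4), (4, 7), (6, 1), (6, 2), (6, 5), (6, 6), (9, 1), (9, 2), (9, 5), (9, 6), (11, 0), (11, 3), (11, 4), (11, 7), (12, 0), (12, 3), (12, 4), (12, 7), (14, 1), (14, 2), (14, 5), (14, 6)]

Answer: ........
.OO..OO.
........
O..OO..O
O..OO..O
........
.OO..OO.
........
........
.OO..OO.
........
O..OO..O
O..OO..O
........
.OO..OO.
........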